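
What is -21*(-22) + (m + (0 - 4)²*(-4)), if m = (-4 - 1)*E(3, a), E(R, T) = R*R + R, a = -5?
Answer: 338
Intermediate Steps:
E(R, T) = R + R² (E(R, T) = R² + R = R + R²)
m = -60 (m = (-4 - 1)*(3*(1 + 3)) = -15*4 = -5*12 = -60)
-21*(-22) + (m + (0 - 4)²*(-4)) = -21*(-22) + (-60 + (0 - 4)²*(-4)) = 462 + (-60 + (-4)²*(-4)) = 462 + (-60 + 16*(-4)) = 462 + (-60 - 64) = 462 - 124 = 338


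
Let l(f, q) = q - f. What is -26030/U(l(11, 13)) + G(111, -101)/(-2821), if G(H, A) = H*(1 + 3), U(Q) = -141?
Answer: 73368026/397761 ≈ 184.45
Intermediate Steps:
G(H, A) = 4*H (G(H, A) = H*4 = 4*H)
-26030/U(l(11, 13)) + G(111, -101)/(-2821) = -26030/(-141) + (4*111)/(-2821) = -26030*(-1/141) + 444*(-1/2821) = 26030/141 - 444/2821 = 73368026/397761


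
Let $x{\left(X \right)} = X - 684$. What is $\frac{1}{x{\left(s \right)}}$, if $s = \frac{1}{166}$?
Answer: $- \frac{166}{113543} \approx -0.001462$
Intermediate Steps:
$s = \frac{1}{166} \approx 0.0060241$
$x{\left(X \right)} = -684 + X$
$\frac{1}{x{\left(s \right)}} = \frac{1}{-684 + \frac{1}{166}} = \frac{1}{- \frac{113543}{166}} = - \frac{166}{113543}$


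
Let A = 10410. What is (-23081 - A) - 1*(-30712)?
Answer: -2779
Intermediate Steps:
(-23081 - A) - 1*(-30712) = (-23081 - 1*10410) - 1*(-30712) = (-23081 - 10410) + 30712 = -33491 + 30712 = -2779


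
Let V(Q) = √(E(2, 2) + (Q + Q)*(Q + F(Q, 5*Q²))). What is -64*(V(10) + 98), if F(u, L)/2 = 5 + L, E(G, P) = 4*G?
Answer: -6272 - 128*√5102 ≈ -15415.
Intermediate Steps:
F(u, L) = 10 + 2*L (F(u, L) = 2*(5 + L) = 10 + 2*L)
V(Q) = √(8 + 2*Q*(10 + Q + 10*Q²)) (V(Q) = √(4*2 + (Q + Q)*(Q + (10 + 2*(5*Q²)))) = √(8 + (2*Q)*(Q + (10 + 10*Q²))) = √(8 + (2*Q)*(10 + Q + 10*Q²)) = √(8 + 2*Q*(10 + Q + 10*Q²)))
-64*(V(10) + 98) = -64*(√2*√(4 + 10² + 10*10*(1 + 10²)) + 98) = -64*(√2*√(4 + 100 + 10*10*(1 + 100)) + 98) = -64*(√2*√(4 + 100 + 10*10*101) + 98) = -64*(√2*√(4 + 100 + 10100) + 98) = -64*(√2*√10204 + 98) = -64*(√2*(2*√2551) + 98) = -64*(2*√5102 + 98) = -64*(98 + 2*√5102) = -6272 - 128*√5102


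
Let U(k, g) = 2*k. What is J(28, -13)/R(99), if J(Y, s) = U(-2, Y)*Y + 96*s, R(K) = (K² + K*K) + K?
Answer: -1360/19701 ≈ -0.069032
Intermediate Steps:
R(K) = K + 2*K² (R(K) = (K² + K²) + K = 2*K² + K = K + 2*K²)
J(Y, s) = -4*Y + 96*s (J(Y, s) = (2*(-2))*Y + 96*s = -4*Y + 96*s)
J(28, -13)/R(99) = (-4*28 + 96*(-13))/((99*(1 + 2*99))) = (-112 - 1248)/((99*(1 + 198))) = -1360/(99*199) = -1360/19701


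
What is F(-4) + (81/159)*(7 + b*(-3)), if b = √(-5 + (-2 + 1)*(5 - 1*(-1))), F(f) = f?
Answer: -23/53 - 81*I*√11/53 ≈ -0.43396 - 5.0688*I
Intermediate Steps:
b = I*√11 (b = √(-5 - (5 + 1)) = √(-5 - 1*6) = √(-5 - 6) = √(-11) = I*√11 ≈ 3.3166*I)
F(-4) + (81/159)*(7 + b*(-3)) = -4 + (81/159)*(7 + (I*√11)*(-3)) = -4 + (81*(1/159))*(7 - 3*I*√11) = -4 + 27*(7 - 3*I*√11)/53 = -4 + (189/53 - 81*I*√11/53) = -23/53 - 81*I*√11/53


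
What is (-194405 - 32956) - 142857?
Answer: -370218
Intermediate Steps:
(-194405 - 32956) - 142857 = -227361 - 142857 = -370218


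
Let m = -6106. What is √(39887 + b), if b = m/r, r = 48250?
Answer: √928591343230/4825 ≈ 199.72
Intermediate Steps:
b = -3053/24125 (b = -6106/48250 = -6106*1/48250 = -3053/24125 ≈ -0.12655)
√(39887 + b) = √(39887 - 3053/24125) = √(962270822/24125) = √928591343230/4825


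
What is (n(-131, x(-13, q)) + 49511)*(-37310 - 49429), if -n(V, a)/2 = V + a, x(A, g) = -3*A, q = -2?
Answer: -4310494605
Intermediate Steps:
n(V, a) = -2*V - 2*a (n(V, a) = -2*(V + a) = -2*V - 2*a)
(n(-131, x(-13, q)) + 49511)*(-37310 - 49429) = ((-2*(-131) - (-6)*(-13)) + 49511)*(-37310 - 49429) = ((262 - 2*39) + 49511)*(-86739) = ((262 - 78) + 49511)*(-86739) = (184 + 49511)*(-86739) = 49695*(-86739) = -4310494605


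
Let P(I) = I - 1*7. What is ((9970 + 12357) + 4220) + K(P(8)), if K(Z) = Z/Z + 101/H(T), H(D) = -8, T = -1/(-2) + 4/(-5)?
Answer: 212283/8 ≈ 26535.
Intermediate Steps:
P(I) = -7 + I (P(I) = I - 7 = -7 + I)
T = -3/10 (T = -1*(-½) + 4*(-⅕) = ½ - ⅘ = -3/10 ≈ -0.30000)
K(Z) = -93/8 (K(Z) = Z/Z + 101/(-8) = 1 + 101*(-⅛) = 1 - 101/8 = -93/8)
((9970 + 12357) + 4220) + K(P(8)) = ((9970 + 12357) + 4220) - 93/8 = (22327 + 4220) - 93/8 = 26547 - 93/8 = 212283/8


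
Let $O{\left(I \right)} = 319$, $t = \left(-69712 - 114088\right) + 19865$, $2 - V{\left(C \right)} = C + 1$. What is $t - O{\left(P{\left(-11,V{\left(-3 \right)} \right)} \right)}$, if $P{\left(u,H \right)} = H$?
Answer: $-164254$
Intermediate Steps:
$V{\left(C \right)} = 1 - C$ ($V{\left(C \right)} = 2 - \left(C + 1\right) = 2 - \left(1 + C\right) = 1 - C$)
$t = -163935$ ($t = -183800 + 19865 = -163935$)
$t - O{\left(P{\left(-11,V{\left(-3 \right)} \right)} \right)} = -163935 - 319 = -164254$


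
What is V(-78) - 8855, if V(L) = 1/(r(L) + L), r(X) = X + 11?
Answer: -1283976/145 ≈ -8855.0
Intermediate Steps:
r(X) = 11 + X
V(L) = 1/(11 + 2*L) (V(L) = 1/((11 + L) + L) = 1/(11 + 2*L))
V(-78) - 8855 = 1/(11 + 2*(-78)) - 8855 = 1/(11 - 156) - 8855 = 1/(-145) - 8855 = -1/145 - 8855 = -1283976/145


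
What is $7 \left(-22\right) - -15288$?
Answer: $15134$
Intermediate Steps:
$7 \left(-22\right) - -15288 = -154 + 15288 = 15134$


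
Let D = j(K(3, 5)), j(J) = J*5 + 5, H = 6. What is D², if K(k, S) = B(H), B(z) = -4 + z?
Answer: 225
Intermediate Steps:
K(k, S) = 2 (K(k, S) = -4 + 6 = 2)
j(J) = 5 + 5*J (j(J) = 5*J + 5 = 5 + 5*J)
D = 15 (D = 5 + 5*2 = 5 + 10 = 15)
D² = 15² = 225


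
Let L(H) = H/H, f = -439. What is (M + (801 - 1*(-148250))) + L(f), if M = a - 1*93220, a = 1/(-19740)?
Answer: 1102123679/19740 ≈ 55832.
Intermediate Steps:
L(H) = 1
a = -1/19740 ≈ -5.0659e-5
M = -1840162801/19740 (M = -1/19740 - 1*93220 = -1/19740 - 93220 = -1840162801/19740 ≈ -93220.)
(M + (801 - 1*(-148250))) + L(f) = (-1840162801/19740 + (801 - 1*(-148250))) + 1 = (-1840162801/19740 + (801 + 148250)) + 1 = (-1840162801/19740 + 149051) + 1 = 1102103939/19740 + 1 = 1102123679/19740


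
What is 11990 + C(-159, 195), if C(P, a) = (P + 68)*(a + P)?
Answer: 8714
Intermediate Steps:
C(P, a) = (68 + P)*(P + a)
11990 + C(-159, 195) = 11990 + ((-159)² + 68*(-159) + 68*195 - 159*195) = 11990 + (25281 - 10812 + 13260 - 31005) = 11990 - 3276 = 8714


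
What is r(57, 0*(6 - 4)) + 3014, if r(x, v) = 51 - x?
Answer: 3008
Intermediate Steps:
r(57, 0*(6 - 4)) + 3014 = (51 - 1*57) + 3014 = (51 - 57) + 3014 = -6 + 3014 = 3008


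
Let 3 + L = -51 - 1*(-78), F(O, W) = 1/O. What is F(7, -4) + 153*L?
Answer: 25705/7 ≈ 3672.1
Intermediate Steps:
L = 24 (L = -3 + (-51 - 1*(-78)) = -3 + (-51 + 78) = -3 + 27 = 24)
F(7, -4) + 153*L = 1/7 + 153*24 = 1/7 + 3672 = 25705/7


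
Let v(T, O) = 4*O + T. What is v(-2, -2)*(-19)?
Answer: 190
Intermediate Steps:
v(T, O) = T + 4*O
v(-2, -2)*(-19) = (-2 + 4*(-2))*(-19) = (-2 - 8)*(-19) = -10*(-19) = 190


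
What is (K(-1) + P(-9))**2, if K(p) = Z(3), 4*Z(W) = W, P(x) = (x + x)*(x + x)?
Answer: 1687401/16 ≈ 1.0546e+5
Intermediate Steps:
P(x) = 4*x**2 (P(x) = (2*x)*(2*x) = 4*x**2)
Z(W) = W/4
K(p) = 3/4 (K(p) = (1/4)*3 = 3/4)
(K(-1) + P(-9))**2 = (3/4 + 4*(-9)**2)**2 = (3/4 + 4*81)**2 = (3/4 + 324)**2 = (1299/4)**2 = 1687401/16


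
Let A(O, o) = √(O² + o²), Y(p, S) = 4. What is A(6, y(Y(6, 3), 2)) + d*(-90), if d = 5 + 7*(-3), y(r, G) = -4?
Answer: 1440 + 2*√13 ≈ 1447.2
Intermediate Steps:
d = -16 (d = 5 - 21 = -16)
A(6, y(Y(6, 3), 2)) + d*(-90) = √(6² + (-4)²) - 16*(-90) = √(36 + 16) + 1440 = √52 + 1440 = 2*√13 + 1440 = 1440 + 2*√13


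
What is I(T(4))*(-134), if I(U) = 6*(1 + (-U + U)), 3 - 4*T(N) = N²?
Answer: -804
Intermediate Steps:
T(N) = ¾ - N²/4
I(U) = 6 (I(U) = 6*(1 + 0) = 6*1 = 6)
I(T(4))*(-134) = 6*(-134) = -804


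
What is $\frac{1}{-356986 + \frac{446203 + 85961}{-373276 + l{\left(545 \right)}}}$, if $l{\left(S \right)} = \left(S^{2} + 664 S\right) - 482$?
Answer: $- \frac{95049}{33930984926} \approx -2.8012 \cdot 10^{-6}$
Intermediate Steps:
$l{\left(S \right)} = -482 + S^{2} + 664 S$
$\frac{1}{-356986 + \frac{446203 + 85961}{-373276 + l{\left(545 \right)}}} = \frac{1}{-356986 + \frac{446203 + 85961}{-373276 + \left(-482 + 545^{2} + 664 \cdot 545\right)}} = \frac{1}{-356986 + \frac{532164}{-373276 + \left(-482 + 297025 + 361880\right)}} = \frac{1}{-356986 + \frac{532164}{-373276 + 658423}} = \frac{1}{-356986 + \frac{532164}{285147}} = \frac{1}{-356986 + 532164 \cdot \frac{1}{285147}} = \frac{1}{-356986 + \frac{177388}{95049}} = \frac{1}{- \frac{33930984926}{95049}} = - \frac{95049}{33930984926}$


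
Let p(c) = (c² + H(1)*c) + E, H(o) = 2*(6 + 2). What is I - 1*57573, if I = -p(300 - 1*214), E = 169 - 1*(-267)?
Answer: -66781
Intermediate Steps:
H(o) = 16 (H(o) = 2*8 = 16)
E = 436 (E = 169 + 267 = 436)
p(c) = 436 + c² + 16*c (p(c) = (c² + 16*c) + 436 = 436 + c² + 16*c)
I = -9208 (I = -(436 + (300 - 1*214)² + 16*(300 - 1*214)) = -(436 + (300 - 214)² + 16*(300 - 214)) = -(436 + 86² + 16*86) = -(436 + 7396 + 1376) = -1*9208 = -9208)
I - 1*57573 = -9208 - 1*57573 = -9208 - 57573 = -66781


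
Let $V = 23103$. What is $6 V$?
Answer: $138618$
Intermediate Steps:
$6 V = 6 \cdot 23103 = 138618$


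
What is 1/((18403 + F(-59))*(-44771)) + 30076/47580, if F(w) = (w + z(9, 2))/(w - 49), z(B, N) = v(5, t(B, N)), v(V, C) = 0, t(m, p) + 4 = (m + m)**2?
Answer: 51468178684939/81422261821095 ≈ 0.63211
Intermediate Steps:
t(m, p) = -4 + 4*m**2 (t(m, p) = -4 + (m + m)**2 = -4 + (2*m)**2 = -4 + 4*m**2)
z(B, N) = 0
F(w) = w/(-49 + w) (F(w) = (w + 0)/(w - 49) = w/(-49 + w))
1/((18403 + F(-59))*(-44771)) + 30076/47580 = 1/((18403 - 59/(-49 - 59))*(-44771)) + 30076/47580 = -1/44771/(18403 - 59/(-108)) + 30076*(1/47580) = -1/44771/(18403 - 59*(-1/108)) + 7519/11895 = -1/44771/(18403 + 59/108) + 7519/11895 = -1/44771/(1987583/108) + 7519/11895 = (108/1987583)*(-1/44771) + 7519/11895 = -108/88986078493 + 7519/11895 = 51468178684939/81422261821095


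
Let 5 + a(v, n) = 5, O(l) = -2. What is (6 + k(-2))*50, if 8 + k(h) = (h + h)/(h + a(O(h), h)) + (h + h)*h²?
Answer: -800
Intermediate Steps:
a(v, n) = 0 (a(v, n) = -5 + 5 = 0)
k(h) = -6 + 2*h³ (k(h) = -8 + ((h + h)/(h + 0) + (h + h)*h²) = -8 + ((2*h)/h + (2*h)*h²) = -8 + (2 + 2*h³) = -6 + 2*h³)
(6 + k(-2))*50 = (6 + (-6 + 2*(-2)³))*50 = (6 + (-6 + 2*(-8)))*50 = (6 + (-6 - 16))*50 = (6 - 22)*50 = -16*50 = -800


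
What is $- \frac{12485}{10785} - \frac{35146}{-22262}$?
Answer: $\frac{10110854}{24009567} \approx 0.42112$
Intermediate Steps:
$- \frac{12485}{10785} - \frac{35146}{-22262} = \left(-12485\right) \frac{1}{10785} - - \frac{17573}{11131} = - \frac{2497}{2157} + \frac{17573}{11131} = \frac{10110854}{24009567}$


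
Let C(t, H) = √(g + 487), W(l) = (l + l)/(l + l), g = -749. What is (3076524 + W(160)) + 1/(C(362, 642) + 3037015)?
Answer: 28376205616419054690/9223460110487 - I*√262/9223460110487 ≈ 3.0765e+6 - 1.7549e-12*I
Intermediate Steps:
W(l) = 1 (W(l) = (2*l)/((2*l)) = (2*l)*(1/(2*l)) = 1)
C(t, H) = I*√262 (C(t, H) = √(-749 + 487) = √(-262) = I*√262)
(3076524 + W(160)) + 1/(C(362, 642) + 3037015) = (3076524 + 1) + 1/(I*√262 + 3037015) = 3076525 + 1/(3037015 + I*√262)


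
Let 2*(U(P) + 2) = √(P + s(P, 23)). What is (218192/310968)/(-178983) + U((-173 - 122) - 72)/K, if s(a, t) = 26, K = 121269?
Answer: -5740662364/281232843705639 + I*√341/242538 ≈ -2.0412e-5 + 7.6137e-5*I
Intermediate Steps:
U(P) = -2 + √(26 + P)/2 (U(P) = -2 + √(P + 26)/2 = -2 + √(26 + P)/2)
(218192/310968)/(-178983) + U((-173 - 122) - 72)/K = (218192/310968)/(-178983) + (-2 + √(26 + ((-173 - 122) - 72))/2)/121269 = (218192*(1/310968))*(-1/178983) + (-2 + √(26 + (-295 - 72))/2)*(1/121269) = (27274/38871)*(-1/178983) + (-2 + √(26 - 367)/2)*(1/121269) = -27274/6957248193 + (-2 + √(-341)/2)*(1/121269) = -27274/6957248193 + (-2 + (I*√341)/2)*(1/121269) = -27274/6957248193 + (-2 + I*√341/2)*(1/121269) = -27274/6957248193 + (-2/121269 + I*√341/242538) = -5740662364/281232843705639 + I*√341/242538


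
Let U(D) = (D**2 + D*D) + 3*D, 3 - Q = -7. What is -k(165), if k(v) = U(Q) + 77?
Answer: -307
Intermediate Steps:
Q = 10 (Q = 3 - 1*(-7) = 3 + 7 = 10)
U(D) = 2*D**2 + 3*D (U(D) = (D**2 + D**2) + 3*D = 2*D**2 + 3*D)
k(v) = 307 (k(v) = 10*(3 + 2*10) + 77 = 10*(3 + 20) + 77 = 10*23 + 77 = 230 + 77 = 307)
-k(165) = -1*307 = -307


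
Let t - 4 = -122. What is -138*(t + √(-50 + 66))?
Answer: 15732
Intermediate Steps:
t = -118 (t = 4 - 122 = -118)
-138*(t + √(-50 + 66)) = -138*(-118 + √(-50 + 66)) = -138*(-118 + √16) = -138*(-118 + 4) = -138*(-114) = 15732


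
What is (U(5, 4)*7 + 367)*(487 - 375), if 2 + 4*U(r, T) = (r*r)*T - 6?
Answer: 59136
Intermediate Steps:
U(r, T) = -2 + T*r²/4 (U(r, T) = -½ + ((r*r)*T - 6)/4 = -½ + (r²*T - 6)/4 = -½ + (T*r² - 6)/4 = -½ + (-6 + T*r²)/4 = -½ + (-3/2 + T*r²/4) = -2 + T*r²/4)
(U(5, 4)*7 + 367)*(487 - 375) = ((-2 + (¼)*4*5²)*7 + 367)*(487 - 375) = ((-2 + (¼)*4*25)*7 + 367)*112 = ((-2 + 25)*7 + 367)*112 = (23*7 + 367)*112 = (161 + 367)*112 = 528*112 = 59136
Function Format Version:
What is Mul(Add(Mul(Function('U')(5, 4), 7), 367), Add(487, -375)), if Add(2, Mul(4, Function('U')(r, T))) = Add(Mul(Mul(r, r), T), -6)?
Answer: 59136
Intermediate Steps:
Function('U')(r, T) = Add(-2, Mul(Rational(1, 4), T, Pow(r, 2))) (Function('U')(r, T) = Add(Rational(-1, 2), Mul(Rational(1, 4), Add(Mul(Mul(r, r), T), -6))) = Add(Rational(-1, 2), Mul(Rational(1, 4), Add(Mul(Pow(r, 2), T), -6))) = Add(Rational(-1, 2), Mul(Rational(1, 4), Add(Mul(T, Pow(r, 2)), -6))) = Add(Rational(-1, 2), Mul(Rational(1, 4), Add(-6, Mul(T, Pow(r, 2))))) = Add(Rational(-1, 2), Add(Rational(-3, 2), Mul(Rational(1, 4), T, Pow(r, 2)))) = Add(-2, Mul(Rational(1, 4), T, Pow(r, 2))))
Mul(Add(Mul(Function('U')(5, 4), 7), 367), Add(487, -375)) = Mul(Add(Mul(Add(-2, Mul(Rational(1, 4), 4, Pow(5, 2))), 7), 367), Add(487, -375)) = Mul(Add(Mul(Add(-2, Mul(Rational(1, 4), 4, 25)), 7), 367), 112) = Mul(Add(Mul(Add(-2, 25), 7), 367), 112) = Mul(Add(Mul(23, 7), 367), 112) = Mul(Add(161, 367), 112) = Mul(528, 112) = 59136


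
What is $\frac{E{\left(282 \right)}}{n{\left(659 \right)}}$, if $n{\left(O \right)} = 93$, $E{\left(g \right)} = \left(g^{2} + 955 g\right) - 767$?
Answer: $\frac{348067}{93} \approx 3742.7$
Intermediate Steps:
$E{\left(g \right)} = -767 + g^{2} + 955 g$
$\frac{E{\left(282 \right)}}{n{\left(659 \right)}} = \frac{-767 + 282^{2} + 955 \cdot 282}{93} = \left(-767 + 79524 + 269310\right) \frac{1}{93} = 348067 \cdot \frac{1}{93} = \frac{348067}{93}$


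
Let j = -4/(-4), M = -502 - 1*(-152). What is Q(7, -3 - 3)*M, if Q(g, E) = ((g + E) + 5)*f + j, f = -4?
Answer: 8050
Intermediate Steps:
M = -350 (M = -502 + 152 = -350)
j = 1 (j = -4*(-¼) = 1)
Q(g, E) = -19 - 4*E - 4*g (Q(g, E) = ((g + E) + 5)*(-4) + 1 = ((E + g) + 5)*(-4) + 1 = (5 + E + g)*(-4) + 1 = (-20 - 4*E - 4*g) + 1 = -19 - 4*E - 4*g)
Q(7, -3 - 3)*M = (-19 - 4*(-3 - 3) - 4*7)*(-350) = (-19 - 4*(-6) - 28)*(-350) = (-19 + 24 - 28)*(-350) = -23*(-350) = 8050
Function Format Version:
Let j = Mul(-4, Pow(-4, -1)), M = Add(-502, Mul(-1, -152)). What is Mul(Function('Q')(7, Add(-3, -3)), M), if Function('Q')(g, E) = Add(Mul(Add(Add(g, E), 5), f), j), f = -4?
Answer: 8050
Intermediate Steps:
M = -350 (M = Add(-502, 152) = -350)
j = 1 (j = Mul(-4, Rational(-1, 4)) = 1)
Function('Q')(g, E) = Add(-19, Mul(-4, E), Mul(-4, g)) (Function('Q')(g, E) = Add(Mul(Add(Add(g, E), 5), -4), 1) = Add(Mul(Add(Add(E, g), 5), -4), 1) = Add(Mul(Add(5, E, g), -4), 1) = Add(Add(-20, Mul(-4, E), Mul(-4, g)), 1) = Add(-19, Mul(-4, E), Mul(-4, g)))
Mul(Function('Q')(7, Add(-3, -3)), M) = Mul(Add(-19, Mul(-4, Add(-3, -3)), Mul(-4, 7)), -350) = Mul(Add(-19, Mul(-4, -6), -28), -350) = Mul(Add(-19, 24, -28), -350) = Mul(-23, -350) = 8050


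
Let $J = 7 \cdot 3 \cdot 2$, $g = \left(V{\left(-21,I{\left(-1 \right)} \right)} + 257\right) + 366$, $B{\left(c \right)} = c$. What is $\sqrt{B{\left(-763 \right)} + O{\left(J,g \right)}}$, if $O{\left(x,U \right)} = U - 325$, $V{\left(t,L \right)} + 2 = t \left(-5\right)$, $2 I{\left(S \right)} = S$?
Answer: $i \sqrt{362} \approx 19.026 i$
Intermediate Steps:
$I{\left(S \right)} = \frac{S}{2}$
$V{\left(t,L \right)} = -2 - 5 t$ ($V{\left(t,L \right)} = -2 + t \left(-5\right) = -2 - 5 t$)
$g = 726$ ($g = \left(\left(-2 - -105\right) + 257\right) + 366 = \left(\left(-2 + 105\right) + 257\right) + 366 = \left(103 + 257\right) + 366 = 360 + 366 = 726$)
$J = 42$ ($J = 21 \cdot 2 = 42$)
$O{\left(x,U \right)} = -325 + U$
$\sqrt{B{\left(-763 \right)} + O{\left(J,g \right)}} = \sqrt{-763 + \left(-325 + 726\right)} = \sqrt{-763 + 401} = \sqrt{-362} = i \sqrt{362}$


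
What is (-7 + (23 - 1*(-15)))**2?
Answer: 961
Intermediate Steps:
(-7 + (23 - 1*(-15)))**2 = (-7 + (23 + 15))**2 = (-7 + 38)**2 = 31**2 = 961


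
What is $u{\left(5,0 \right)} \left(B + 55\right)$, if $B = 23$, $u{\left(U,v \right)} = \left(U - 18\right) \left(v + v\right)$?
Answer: $0$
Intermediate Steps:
$u{\left(U,v \right)} = 2 v \left(-18 + U\right)$ ($u{\left(U,v \right)} = \left(-18 + U\right) 2 v = 2 v \left(-18 + U\right)$)
$u{\left(5,0 \right)} \left(B + 55\right) = 2 \cdot 0 \left(-18 + 5\right) \left(23 + 55\right) = 2 \cdot 0 \left(-13\right) 78 = 0 \cdot 78 = 0$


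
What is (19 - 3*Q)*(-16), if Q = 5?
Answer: -64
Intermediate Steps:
(19 - 3*Q)*(-16) = (19 - 3*5)*(-16) = (19 - 15)*(-16) = 4*(-16) = -64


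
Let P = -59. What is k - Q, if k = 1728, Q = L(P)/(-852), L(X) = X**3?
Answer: 1266877/852 ≈ 1486.9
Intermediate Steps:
Q = 205379/852 (Q = (-59)**3/(-852) = -205379*(-1/852) = 205379/852 ≈ 241.06)
k - Q = 1728 - 1*205379/852 = 1728 - 205379/852 = 1266877/852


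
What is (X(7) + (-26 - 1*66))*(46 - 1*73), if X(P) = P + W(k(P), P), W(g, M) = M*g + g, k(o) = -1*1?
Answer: 2511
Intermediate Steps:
k(o) = -1
W(g, M) = g + M*g
X(P) = -1 (X(P) = P - (1 + P) = P + (-1 - P) = -1)
(X(7) + (-26 - 1*66))*(46 - 1*73) = (-1 + (-26 - 1*66))*(46 - 1*73) = (-1 + (-26 - 66))*(46 - 73) = (-1 - 92)*(-27) = -93*(-27) = 2511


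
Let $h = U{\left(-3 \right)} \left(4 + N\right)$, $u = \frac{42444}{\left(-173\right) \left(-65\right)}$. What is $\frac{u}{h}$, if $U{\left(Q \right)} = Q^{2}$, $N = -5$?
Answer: $- \frac{4716}{11245} \approx -0.41939$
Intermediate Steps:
$u = \frac{42444}{11245} \approx 3.7745$
$h = -9$ ($h = \left(-3\right)^{2} \left(4 - 5\right) = 9 \left(-1\right) = -9$)
$\frac{u}{h} = \frac{42444}{11245 \left(-9\right)} = \frac{42444}{11245} \left(- \frac{1}{9}\right) = - \frac{4716}{11245}$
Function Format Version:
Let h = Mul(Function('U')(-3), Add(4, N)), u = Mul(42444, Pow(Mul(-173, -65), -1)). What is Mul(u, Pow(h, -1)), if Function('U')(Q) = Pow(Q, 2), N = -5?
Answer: Rational(-4716, 11245) ≈ -0.41939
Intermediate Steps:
u = Rational(42444, 11245) (u = Mul(42444, Pow(11245, -1)) = Mul(42444, Rational(1, 11245)) = Rational(42444, 11245) ≈ 3.7745)
h = -9 (h = Mul(Pow(-3, 2), Add(4, -5)) = Mul(9, -1) = -9)
Mul(u, Pow(h, -1)) = Mul(Rational(42444, 11245), Pow(-9, -1)) = Mul(Rational(42444, 11245), Rational(-1, 9)) = Rational(-4716, 11245)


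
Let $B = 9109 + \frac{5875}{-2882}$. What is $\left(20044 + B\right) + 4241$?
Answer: $\frac{96235633}{2882} \approx 33392.0$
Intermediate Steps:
$B = \frac{26246263}{2882}$ ($B = 9109 + 5875 \left(- \frac{1}{2882}\right) = 9109 - \frac{5875}{2882} = \frac{26246263}{2882} \approx 9107.0$)
$\left(20044 + B\right) + 4241 = \left(20044 + \frac{26246263}{2882}\right) + 4241 = \frac{84013071}{2882} + 4241 = \frac{96235633}{2882}$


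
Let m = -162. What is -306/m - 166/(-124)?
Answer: 1801/558 ≈ 3.2276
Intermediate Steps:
-306/m - 166/(-124) = -306/(-162) - 166/(-124) = -306*(-1/162) - 166*(-1/124) = 17/9 + 83/62 = 1801/558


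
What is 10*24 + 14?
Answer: 254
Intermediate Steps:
10*24 + 14 = 240 + 14 = 254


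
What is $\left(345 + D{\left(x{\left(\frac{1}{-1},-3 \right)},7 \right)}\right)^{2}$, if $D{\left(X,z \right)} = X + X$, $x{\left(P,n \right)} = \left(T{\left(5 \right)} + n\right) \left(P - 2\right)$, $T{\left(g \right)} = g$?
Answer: $110889$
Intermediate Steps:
$x{\left(P,n \right)} = \left(-2 + P\right) \left(5 + n\right)$ ($x{\left(P,n \right)} = \left(5 + n\right) \left(P - 2\right) = \left(5 + n\right) \left(-2 + P\right) = \left(-2 + P\right) \left(5 + n\right)$)
$D{\left(X,z \right)} = 2 X$
$\left(345 + D{\left(x{\left(\frac{1}{-1},-3 \right)},7 \right)}\right)^{2} = \left(345 + 2 \left(-10 - -6 + \frac{5}{-1} + \frac{1}{-1} \left(-3\right)\right)\right)^{2} = \left(345 + 2 \left(-10 + 6 + 5 \left(-1\right) - -3\right)\right)^{2} = \left(345 + 2 \left(-10 + 6 - 5 + 3\right)\right)^{2} = \left(345 + 2 \left(-6\right)\right)^{2} = \left(345 - 12\right)^{2} = 333^{2} = 110889$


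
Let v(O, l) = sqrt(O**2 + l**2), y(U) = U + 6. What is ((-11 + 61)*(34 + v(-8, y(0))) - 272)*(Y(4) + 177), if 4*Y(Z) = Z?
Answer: 343184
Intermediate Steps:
y(U) = 6 + U
Y(Z) = Z/4
((-11 + 61)*(34 + v(-8, y(0))) - 272)*(Y(4) + 177) = ((-11 + 61)*(34 + sqrt((-8)**2 + (6 + 0)**2)) - 272)*((1/4)*4 + 177) = (50*(34 + sqrt(64 + 6**2)) - 272)*(1 + 177) = (50*(34 + sqrt(64 + 36)) - 272)*178 = (50*(34 + sqrt(100)) - 272)*178 = (50*(34 + 10) - 272)*178 = (50*44 - 272)*178 = (2200 - 272)*178 = 1928*178 = 343184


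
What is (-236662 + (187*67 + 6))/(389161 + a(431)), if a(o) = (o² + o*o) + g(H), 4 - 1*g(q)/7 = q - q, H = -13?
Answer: -224127/760711 ≈ -0.29463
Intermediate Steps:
g(q) = 28 (g(q) = 28 - 7*(q - q) = 28 - 7*0 = 28 + 0 = 28)
a(o) = 28 + 2*o² (a(o) = (o² + o*o) + 28 = (o² + o²) + 28 = 2*o² + 28 = 28 + 2*o²)
(-236662 + (187*67 + 6))/(389161 + a(431)) = (-236662 + (187*67 + 6))/(389161 + (28 + 2*431²)) = (-236662 + (12529 + 6))/(389161 + (28 + 2*185761)) = (-236662 + 12535)/(389161 + (28 + 371522)) = -224127/(389161 + 371550) = -224127/760711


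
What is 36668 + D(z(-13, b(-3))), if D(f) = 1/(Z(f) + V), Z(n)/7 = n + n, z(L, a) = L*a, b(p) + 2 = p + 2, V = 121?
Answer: 24457557/667 ≈ 36668.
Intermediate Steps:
b(p) = p (b(p) = -2 + (p + 2) = -2 + (2 + p) = p)
Z(n) = 14*n (Z(n) = 7*(n + n) = 7*(2*n) = 14*n)
D(f) = 1/(121 + 14*f) (D(f) = 1/(14*f + 121) = 1/(121 + 14*f))
36668 + D(z(-13, b(-3))) = 36668 + 1/(121 + 14*(-13*(-3))) = 36668 + 1/(121 + 14*39) = 36668 + 1/(121 + 546) = 36668 + 1/667 = 24457557/667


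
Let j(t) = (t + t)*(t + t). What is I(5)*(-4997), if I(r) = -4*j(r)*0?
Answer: 0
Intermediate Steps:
j(t) = 4*t² (j(t) = (2*t)*(2*t) = 4*t²)
I(r) = 0 (I(r) = -16*r²*0 = 0)
I(5)*(-4997) = 0*(-4997) = 0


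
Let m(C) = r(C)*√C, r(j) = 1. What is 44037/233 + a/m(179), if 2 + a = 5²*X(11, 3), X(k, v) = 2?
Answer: 189 + 48*√179/179 ≈ 192.59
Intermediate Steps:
a = 48 (a = -2 + 5²*2 = -2 + 25*2 = -2 + 50 = 48)
m(C) = √C (m(C) = 1*√C = √C)
44037/233 + a/m(179) = 44037/233 + 48/(√179) = 44037*(1/233) + 48*(√179/179) = 189 + 48*√179/179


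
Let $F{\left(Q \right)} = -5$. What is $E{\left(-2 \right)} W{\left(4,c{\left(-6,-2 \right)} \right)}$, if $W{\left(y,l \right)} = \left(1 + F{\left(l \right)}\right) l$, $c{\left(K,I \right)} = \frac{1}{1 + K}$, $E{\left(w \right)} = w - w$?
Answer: $0$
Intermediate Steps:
$E{\left(w \right)} = 0$
$W{\left(y,l \right)} = - 4 l$ ($W{\left(y,l \right)} = \left(1 - 5\right) l = - 4 l$)
$E{\left(-2 \right)} W{\left(4,c{\left(-6,-2 \right)} \right)} = 0 \left(- \frac{4}{1 - 6}\right) = 0 \left(- \frac{4}{-5}\right) = 0 \left(\left(-4\right) \left(- \frac{1}{5}\right)\right) = 0 \cdot \frac{4}{5} = 0$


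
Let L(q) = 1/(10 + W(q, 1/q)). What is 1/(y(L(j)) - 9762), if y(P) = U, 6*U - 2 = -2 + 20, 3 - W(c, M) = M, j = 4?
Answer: -3/29276 ≈ -0.00010247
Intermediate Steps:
W(c, M) = 3 - M
U = 10/3 (U = 1/3 + (-2 + 20)/6 = 1/3 + (1/6)*18 = 1/3 + 3 = 10/3 ≈ 3.3333)
L(q) = 1/(13 - 1/q) (L(q) = 1/(10 + (3 - 1/q)) = 1/(13 - 1/q))
y(P) = 10/3
1/(y(L(j)) - 9762) = 1/(10/3 - 9762) = 1/(-29276/3) = -3/29276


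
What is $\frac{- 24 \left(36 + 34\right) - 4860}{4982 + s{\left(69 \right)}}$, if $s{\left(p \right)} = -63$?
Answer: $- \frac{6540}{4919} \approx -1.3295$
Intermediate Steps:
$\frac{- 24 \left(36 + 34\right) - 4860}{4982 + s{\left(69 \right)}} = \frac{- 24 \left(36 + 34\right) - 4860}{4982 - 63} = \frac{\left(-24\right) 70 - 4860}{4919} = \left(-1680 - 4860\right) \frac{1}{4919} = \left(-6540\right) \frac{1}{4919} = - \frac{6540}{4919}$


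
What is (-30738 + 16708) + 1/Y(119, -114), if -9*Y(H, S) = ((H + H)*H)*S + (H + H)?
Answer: -45295434091/3228470 ≈ -14030.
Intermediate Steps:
Y(H, S) = -2*H/9 - 2*S*H²/9 (Y(H, S) = -(((H + H)*H)*S + (H + H))/9 = -(((2*H)*H)*S + 2*H)/9 = -((2*H²)*S + 2*H)/9 = -(2*S*H² + 2*H)/9 = -(2*H + 2*S*H²)/9 = -2*H/9 - 2*S*H²/9)
(-30738 + 16708) + 1/Y(119, -114) = (-30738 + 16708) + 1/(-2/9*119*(1 + 119*(-114))) = -14030 + 1/(-2/9*119*(1 - 13566)) = -14030 + 1/(-2/9*119*(-13565)) = -14030 + 1/(3228470/9) = -14030 + 9/3228470 = -45295434091/3228470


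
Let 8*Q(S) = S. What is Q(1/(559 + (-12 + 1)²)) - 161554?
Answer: -878853759/5440 ≈ -1.6155e+5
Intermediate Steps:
Q(S) = S/8
Q(1/(559 + (-12 + 1)²)) - 161554 = 1/(8*(559 + (-12 + 1)²)) - 161554 = 1/(8*(559 + (-11)²)) - 161554 = 1/(8*(559 + 121)) - 161554 = (⅛)/680 - 161554 = (⅛)*(1/680) - 161554 = 1/5440 - 161554 = -878853759/5440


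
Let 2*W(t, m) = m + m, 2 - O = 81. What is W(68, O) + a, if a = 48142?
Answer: 48063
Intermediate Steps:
O = -79 (O = 2 - 1*81 = 2 - 81 = -79)
W(t, m) = m (W(t, m) = (m + m)/2 = (2*m)/2 = m)
W(68, O) + a = -79 + 48142 = 48063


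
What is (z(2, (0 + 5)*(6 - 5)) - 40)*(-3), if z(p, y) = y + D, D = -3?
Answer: 114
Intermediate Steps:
z(p, y) = -3 + y (z(p, y) = y - 3 = -3 + y)
(z(2, (0 + 5)*(6 - 5)) - 40)*(-3) = ((-3 + (0 + 5)*(6 - 5)) - 40)*(-3) = ((-3 + 5*1) - 40)*(-3) = ((-3 + 5) - 40)*(-3) = (2 - 40)*(-3) = -38*(-3) = 114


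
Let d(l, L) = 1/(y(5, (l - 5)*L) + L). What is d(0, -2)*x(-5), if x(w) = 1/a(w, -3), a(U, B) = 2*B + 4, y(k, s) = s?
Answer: -1/16 ≈ -0.062500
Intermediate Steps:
a(U, B) = 4 + 2*B
d(l, L) = 1/(L + L*(-5 + l)) (d(l, L) = 1/((l - 5)*L + L) = 1/((-5 + l)*L + L) = 1/(L*(-5 + l) + L) = 1/(L + L*(-5 + l)))
x(w) = -½ (x(w) = 1/(4 + 2*(-3)) = 1/(4 - 6) = 1/(-2) = -½)
d(0, -2)*x(-5) = (1/((-2)*(-4 + 0)))*(-½) = -½/(-4)*(-½) = -½*(-¼)*(-½) = (⅛)*(-½) = -1/16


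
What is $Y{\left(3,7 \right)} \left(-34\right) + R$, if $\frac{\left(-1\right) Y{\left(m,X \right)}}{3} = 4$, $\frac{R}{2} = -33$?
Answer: $342$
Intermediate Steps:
$R = -66$ ($R = 2 \left(-33\right) = -66$)
$Y{\left(m,X \right)} = -12$ ($Y{\left(m,X \right)} = \left(-3\right) 4 = -12$)
$Y{\left(3,7 \right)} \left(-34\right) + R = \left(-12\right) \left(-34\right) - 66 = 408 - 66 = 342$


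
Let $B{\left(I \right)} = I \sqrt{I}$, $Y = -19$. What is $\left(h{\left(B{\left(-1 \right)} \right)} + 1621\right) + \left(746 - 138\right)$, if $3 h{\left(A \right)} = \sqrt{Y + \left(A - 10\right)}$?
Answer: $2229 + \frac{\sqrt{-29 - i}}{3} \approx 2229.0 - 1.7953 i$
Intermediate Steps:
$B{\left(I \right)} = I^{\frac{3}{2}}$
$h{\left(A \right)} = \frac{\sqrt{-29 + A}}{3}$ ($h{\left(A \right)} = \frac{\sqrt{-19 + \left(A - 10\right)}}{3} = \frac{\sqrt{-19 + \left(-10 + A\right)}}{3} = \frac{\sqrt{-29 + A}}{3}$)
$\left(h{\left(B{\left(-1 \right)} \right)} + 1621\right) + \left(746 - 138\right) = \left(\frac{\sqrt{-29 + \left(-1\right)^{\frac{3}{2}}}}{3} + 1621\right) + \left(746 - 138\right) = \left(\frac{\sqrt{-29 - i}}{3} + 1621\right) + \left(746 - 138\right) = \left(1621 + \frac{\sqrt{-29 - i}}{3}\right) + 608 = 2229 + \frac{\sqrt{-29 - i}}{3}$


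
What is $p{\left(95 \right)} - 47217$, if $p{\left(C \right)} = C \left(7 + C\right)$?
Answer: $-37527$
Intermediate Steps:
$p{\left(95 \right)} - 47217 = 95 \left(7 + 95\right) - 47217 = 95 \cdot 102 - 47217 = 9690 - 47217 = -37527$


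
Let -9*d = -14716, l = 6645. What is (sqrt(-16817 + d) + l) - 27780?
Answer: -21135 + I*sqrt(136637)/3 ≈ -21135.0 + 123.21*I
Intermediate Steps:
d = 14716/9 (d = -1/9*(-14716) = 14716/9 ≈ 1635.1)
(sqrt(-16817 + d) + l) - 27780 = (sqrt(-16817 + 14716/9) + 6645) - 27780 = (sqrt(-136637/9) + 6645) - 27780 = (I*sqrt(136637)/3 + 6645) - 27780 = (6645 + I*sqrt(136637)/3) - 27780 = -21135 + I*sqrt(136637)/3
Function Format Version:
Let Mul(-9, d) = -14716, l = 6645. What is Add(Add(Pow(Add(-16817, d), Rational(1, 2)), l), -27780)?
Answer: Add(-21135, Mul(Rational(1, 3), I, Pow(136637, Rational(1, 2)))) ≈ Add(-21135., Mul(123.21, I))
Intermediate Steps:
d = Rational(14716, 9) (d = Mul(Rational(-1, 9), -14716) = Rational(14716, 9) ≈ 1635.1)
Add(Add(Pow(Add(-16817, d), Rational(1, 2)), l), -27780) = Add(Add(Pow(Add(-16817, Rational(14716, 9)), Rational(1, 2)), 6645), -27780) = Add(Add(Pow(Rational(-136637, 9), Rational(1, 2)), 6645), -27780) = Add(Add(Mul(Rational(1, 3), I, Pow(136637, Rational(1, 2))), 6645), -27780) = Add(Add(6645, Mul(Rational(1, 3), I, Pow(136637, Rational(1, 2)))), -27780) = Add(-21135, Mul(Rational(1, 3), I, Pow(136637, Rational(1, 2))))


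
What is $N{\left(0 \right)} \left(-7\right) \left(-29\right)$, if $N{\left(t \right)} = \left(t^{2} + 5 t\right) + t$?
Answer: $0$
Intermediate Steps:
$N{\left(t \right)} = t^{2} + 6 t$
$N{\left(0 \right)} \left(-7\right) \left(-29\right) = 0 \left(6 + 0\right) \left(-7\right) \left(-29\right) = 0 \cdot 6 \left(-7\right) \left(-29\right) = 0 \left(-7\right) \left(-29\right) = 0 \left(-29\right) = 0$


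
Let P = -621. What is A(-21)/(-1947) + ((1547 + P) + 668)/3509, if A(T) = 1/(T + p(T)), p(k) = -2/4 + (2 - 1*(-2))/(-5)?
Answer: 62919964/138503739 ≈ 0.45428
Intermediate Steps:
p(k) = -13/10 (p(k) = -2*1/4 + (2 + 2)*(-1/5) = -1/2 + 4*(-1/5) = -1/2 - 4/5 = -13/10)
A(T) = 1/(-13/10 + T) (A(T) = 1/(T - 13/10) = 1/(-13/10 + T))
A(-21)/(-1947) + ((1547 + P) + 668)/3509 = (10/(-13 + 10*(-21)))/(-1947) + ((1547 - 621) + 668)/3509 = (10/(-13 - 210))*(-1/1947) + (926 + 668)*(1/3509) = (10/(-223))*(-1/1947) + 1594*(1/3509) = (10*(-1/223))*(-1/1947) + 1594/3509 = -10/223*(-1/1947) + 1594/3509 = 10/434181 + 1594/3509 = 62919964/138503739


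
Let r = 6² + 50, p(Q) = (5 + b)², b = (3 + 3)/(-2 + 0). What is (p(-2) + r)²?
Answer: 8100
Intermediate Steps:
b = -3 (b = 6/(-2) = 6*(-½) = -3)
p(Q) = 4 (p(Q) = (5 - 3)² = 2² = 4)
r = 86 (r = 36 + 50 = 86)
(p(-2) + r)² = (4 + 86)² = 90² = 8100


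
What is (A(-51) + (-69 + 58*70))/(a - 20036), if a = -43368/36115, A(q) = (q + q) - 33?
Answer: -34814860/180910877 ≈ -0.19244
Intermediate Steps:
A(q) = -33 + 2*q (A(q) = 2*q - 33 = -33 + 2*q)
a = -43368/36115 (a = -43368*1/36115 = -43368/36115 ≈ -1.2008)
(A(-51) + (-69 + 58*70))/(a - 20036) = ((-33 + 2*(-51)) + (-69 + 58*70))/(-43368/36115 - 20036) = ((-33 - 102) + (-69 + 4060))/(-723643508/36115) = (-135 + 3991)*(-36115/723643508) = 3856*(-36115/723643508) = -34814860/180910877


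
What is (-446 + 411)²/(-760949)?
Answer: -175/108707 ≈ -0.0016098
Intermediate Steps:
(-446 + 411)²/(-760949) = (-35)²*(-1/760949) = 1225*(-1/760949) = -175/108707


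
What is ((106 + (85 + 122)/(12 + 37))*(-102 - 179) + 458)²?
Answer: 2235739667121/2401 ≈ 9.3117e+8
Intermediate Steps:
((106 + (85 + 122)/(12 + 37))*(-102 - 179) + 458)² = ((106 + 207/49)*(-281) + 458)² = ((5401/49)*(-281) + 458)² = (-1517681/49 + 458)² = (-1495239/49)² = 2235739667121/2401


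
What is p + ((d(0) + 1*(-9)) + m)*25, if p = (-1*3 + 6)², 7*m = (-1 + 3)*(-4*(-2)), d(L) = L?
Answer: -1112/7 ≈ -158.86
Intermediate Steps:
m = 16/7 (m = ((-1 + 3)*(-4*(-2)))/7 = (2*8)/7 = (⅐)*16 = 16/7 ≈ 2.2857)
p = 9 (p = (-3 + 6)² = 3² = 9)
p + ((d(0) + 1*(-9)) + m)*25 = 9 + ((0 + 1*(-9)) + 16/7)*25 = 9 + ((0 - 9) + 16/7)*25 = 9 + (-9 + 16/7)*25 = 9 - 47/7*25 = 9 - 1175/7 = -1112/7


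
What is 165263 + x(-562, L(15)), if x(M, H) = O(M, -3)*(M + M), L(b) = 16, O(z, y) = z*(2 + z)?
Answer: -353580017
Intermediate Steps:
x(M, H) = 2*M²*(2 + M) (x(M, H) = (M*(2 + M))*(M + M) = (M*(2 + M))*(2*M) = 2*M²*(2 + M))
165263 + x(-562, L(15)) = 165263 + 2*(-562)²*(2 - 562) = 165263 + 2*315844*(-560) = 165263 - 353745280 = -353580017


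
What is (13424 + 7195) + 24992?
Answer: 45611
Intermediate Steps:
(13424 + 7195) + 24992 = 20619 + 24992 = 45611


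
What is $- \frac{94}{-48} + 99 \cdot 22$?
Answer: $\frac{52319}{24} \approx 2180.0$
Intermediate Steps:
$- \frac{94}{-48} + 99 \cdot 22 = \left(-94\right) \left(- \frac{1}{48}\right) + 2178 = \frac{47}{24} + 2178 = \frac{52319}{24}$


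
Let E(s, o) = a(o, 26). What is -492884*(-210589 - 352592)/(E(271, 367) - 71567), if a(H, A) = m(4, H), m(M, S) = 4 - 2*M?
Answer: -92527634668/23857 ≈ -3.8784e+6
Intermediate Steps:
a(H, A) = -4 (a(H, A) = 4 - 2*4 = 4 - 8 = -4)
E(s, o) = -4
-492884*(-210589 - 352592)/(E(271, 367) - 71567) = -492884*(-210589 - 352592)/(-4 - 71567) = -492884/((-71571/(-563181))) = -492884/((-71571*(-1/563181))) = -492884/23857/187727 = -492884*187727/23857 = -92527634668/23857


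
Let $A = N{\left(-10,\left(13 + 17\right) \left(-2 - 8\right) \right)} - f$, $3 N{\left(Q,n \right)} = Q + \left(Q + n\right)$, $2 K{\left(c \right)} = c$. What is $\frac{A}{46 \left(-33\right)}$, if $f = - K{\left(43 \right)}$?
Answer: $\frac{511}{9108} \approx 0.056105$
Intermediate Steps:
$K{\left(c \right)} = \frac{c}{2}$
$f = - \frac{43}{2} \approx -21.5$
$N{\left(Q,n \right)} = \frac{n}{3} + \frac{2 Q}{3}$ ($N{\left(Q,n \right)} = \frac{Q + \left(Q + n\right)}{3} = \frac{n + 2 Q}{3} = \frac{n}{3} + \frac{2 Q}{3}$)
$A = - \frac{511}{6}$ ($A = \left(\frac{\left(13 + 17\right) \left(-2 - 8\right)}{3} + \frac{2}{3} \left(-10\right)\right) - - \frac{43}{2} = \left(\frac{30 \left(-10\right)}{3} - \frac{20}{3}\right) + \frac{43}{2} = \left(\frac{1}{3} \left(-300\right) - \frac{20}{3}\right) + \frac{43}{2} = \left(-100 - \frac{20}{3}\right) + \frac{43}{2} = - \frac{320}{3} + \frac{43}{2} = - \frac{511}{6} \approx -85.167$)
$\frac{A}{46 \left(-33\right)} = - \frac{511}{6 \cdot 46 \left(-33\right)} = - \frac{511}{6 \left(-1518\right)} = \left(- \frac{511}{6}\right) \left(- \frac{1}{1518}\right) = \frac{511}{9108}$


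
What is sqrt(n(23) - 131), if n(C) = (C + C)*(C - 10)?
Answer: sqrt(467) ≈ 21.610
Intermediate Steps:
n(C) = 2*C*(-10 + C) (n(C) = (2*C)*(-10 + C) = 2*C*(-10 + C))
sqrt(n(23) - 131) = sqrt(2*23*(-10 + 23) - 131) = sqrt(2*23*13 - 131) = sqrt(598 - 131) = sqrt(467)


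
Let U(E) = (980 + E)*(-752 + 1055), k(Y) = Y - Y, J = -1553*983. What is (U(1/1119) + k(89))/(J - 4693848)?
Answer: -110758721/2320226731 ≈ -0.047736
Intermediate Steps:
J = -1526599
k(Y) = 0
U(E) = 296940 + 303*E (U(E) = (980 + E)*303 = 296940 + 303*E)
(U(1/1119) + k(89))/(J - 4693848) = ((296940 + 303/1119) + 0)/(-1526599 - 4693848) = ((296940 + 303*(1/1119)) + 0)/(-6220447) = ((296940 + 101/373) + 0)*(-1/6220447) = (110758721/373 + 0)*(-1/6220447) = (110758721/373)*(-1/6220447) = -110758721/2320226731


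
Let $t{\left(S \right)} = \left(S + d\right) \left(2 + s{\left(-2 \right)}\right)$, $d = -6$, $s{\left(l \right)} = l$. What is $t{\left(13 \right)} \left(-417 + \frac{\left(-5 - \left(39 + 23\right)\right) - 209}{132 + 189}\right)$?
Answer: $0$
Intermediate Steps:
$t{\left(S \right)} = 0$ ($t{\left(S \right)} = \left(S - 6\right) \left(2 - 2\right) = \left(-6 + S\right) 0 = 0$)
$t{\left(13 \right)} \left(-417 + \frac{\left(-5 - \left(39 + 23\right)\right) - 209}{132 + 189}\right) = 0 \left(-417 + \frac{\left(-5 - \left(39 + 23\right)\right) - 209}{132 + 189}\right) = 0 \left(-417 + \frac{\left(-5 - 62\right) - 209}{321}\right) = 0 \left(-417 + \left(\left(-5 - 62\right) - 209\right) \frac{1}{321}\right) = 0 \left(-417 + \left(-67 - 209\right) \frac{1}{321}\right) = 0 \left(-417 - \frac{92}{107}\right) = 0 \left(- \frac{44711}{107}\right) = 0$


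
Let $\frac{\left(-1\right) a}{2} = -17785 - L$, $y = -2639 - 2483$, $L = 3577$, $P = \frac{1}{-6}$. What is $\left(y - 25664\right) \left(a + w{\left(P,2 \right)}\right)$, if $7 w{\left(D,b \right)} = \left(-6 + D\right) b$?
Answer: $-1315246822$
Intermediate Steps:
$P = - \frac{1}{6} \approx -0.16667$
$w{\left(D,b \right)} = \frac{b \left(-6 + D\right)}{7}$ ($w{\left(D,b \right)} = \frac{\left(-6 + D\right) b}{7} = \frac{b \left(-6 + D\right)}{7}$)
$y = -5122$
$a = 42724$ ($a = - 2 \left(-17785 - 3577\right) = \left(-2\right) \left(-21362\right) = 42724$)
$\left(y - 25664\right) \left(a + w{\left(P,2 \right)}\right) = \left(-5122 - 25664\right) \left(42724 + \frac{1}{7} \cdot 2 \left(-6 - \frac{1}{6}\right)\right) = - 30786 \left(42724 + \frac{1}{7} \cdot 2 \left(- \frac{37}{6}\right)\right) = - 30786 \left(42724 - \frac{37}{21}\right) = \left(-30786\right) \frac{897167}{21} = -1315246822$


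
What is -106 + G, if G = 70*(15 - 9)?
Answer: 314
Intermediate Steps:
G = 420 (G = 70*6 = 420)
-106 + G = -106 + 420 = 314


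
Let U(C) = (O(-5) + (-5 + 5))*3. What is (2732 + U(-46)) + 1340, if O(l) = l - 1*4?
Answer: 4045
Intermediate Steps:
O(l) = -4 + l (O(l) = l - 4 = -4 + l)
U(C) = -27 (U(C) = ((-4 - 5) + (-5 + 5))*3 = (-9 + 0)*3 = -9*3 = -27)
(2732 + U(-46)) + 1340 = (2732 - 27) + 1340 = 2705 + 1340 = 4045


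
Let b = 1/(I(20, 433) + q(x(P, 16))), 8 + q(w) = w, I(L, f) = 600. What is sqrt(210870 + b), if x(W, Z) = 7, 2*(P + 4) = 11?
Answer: sqrt(75660367469)/599 ≈ 459.21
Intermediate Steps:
P = 3/2 (P = -4 + (1/2)*11 = -4 + 11/2 = 3/2 ≈ 1.5000)
q(w) = -8 + w
b = 1/599 (b = 1/(600 + (-8 + 7)) = 1/(600 - 1) = 1/599 ≈ 0.0016694)
sqrt(210870 + b) = sqrt(210870 + 1/599) = sqrt(126311131/599) = sqrt(75660367469)/599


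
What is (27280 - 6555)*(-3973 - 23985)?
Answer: -579429550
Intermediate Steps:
(27280 - 6555)*(-3973 - 23985) = 20725*(-27958) = -579429550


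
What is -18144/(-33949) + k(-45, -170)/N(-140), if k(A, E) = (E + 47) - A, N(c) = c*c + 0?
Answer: 176487189/332700200 ≈ 0.53047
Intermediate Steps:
N(c) = c² (N(c) = c² + 0 = c²)
k(A, E) = 47 + E - A (k(A, E) = (47 + E) - A = 47 + E - A)
-18144/(-33949) + k(-45, -170)/N(-140) = -18144/(-33949) + (47 - 170 - 1*(-45))/((-140)²) = -18144*(-1/33949) + (47 - 170 + 45)/19600 = 18144/33949 - 78*1/19600 = 18144/33949 - 39/9800 = 176487189/332700200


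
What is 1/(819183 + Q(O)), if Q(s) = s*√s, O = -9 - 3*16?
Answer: 273061/223686990894 + 19*I*√57/223686990894 ≈ 1.2207e-6 + 6.4128e-10*I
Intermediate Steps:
O = -57 (O = -9 - 48 = -57)
Q(s) = s^(3/2)
1/(819183 + Q(O)) = 1/(819183 + (-57)^(3/2)) = 1/(819183 - 57*I*√57)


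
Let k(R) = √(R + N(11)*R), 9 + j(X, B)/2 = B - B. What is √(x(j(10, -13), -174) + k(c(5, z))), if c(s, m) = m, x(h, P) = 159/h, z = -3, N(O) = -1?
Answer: I*√318/6 ≈ 2.9721*I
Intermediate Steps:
j(X, B) = -18 (j(X, B) = -18 + 2*(B - B) = -18 + 2*0 = -18 + 0 = -18)
k(R) = 0 (k(R) = √(R - R) = √0 = 0)
√(x(j(10, -13), -174) + k(c(5, z))) = √(159/(-18) + 0) = √(159*(-1/18) + 0) = √(-53/6 + 0) = √(-53/6) = I*√318/6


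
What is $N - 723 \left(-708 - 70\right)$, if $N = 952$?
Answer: $563446$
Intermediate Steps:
$N - 723 \left(-708 - 70\right) = 952 - 723 \left(-708 - 70\right) = 952 - -562494 = 952 + 562494 = 563446$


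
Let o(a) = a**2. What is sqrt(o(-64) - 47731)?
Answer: I*sqrt(43635) ≈ 208.89*I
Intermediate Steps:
sqrt(o(-64) - 47731) = sqrt((-64)**2 - 47731) = sqrt(4096 - 47731) = sqrt(-43635) = I*sqrt(43635)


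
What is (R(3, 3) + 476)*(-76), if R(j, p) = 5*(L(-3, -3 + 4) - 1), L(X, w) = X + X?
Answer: -33516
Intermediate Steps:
L(X, w) = 2*X
R(j, p) = -35 (R(j, p) = 5*(2*(-3) - 1) = 5*(-6 - 1) = 5*(-7) = -35)
(R(3, 3) + 476)*(-76) = (-35 + 476)*(-76) = 441*(-76) = -33516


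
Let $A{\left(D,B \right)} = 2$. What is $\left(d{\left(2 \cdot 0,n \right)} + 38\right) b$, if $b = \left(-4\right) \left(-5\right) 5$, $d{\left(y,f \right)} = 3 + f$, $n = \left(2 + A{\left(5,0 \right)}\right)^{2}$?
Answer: $5700$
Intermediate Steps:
$n = 16$ ($n = \left(2 + 2\right)^{2} = 4^{2} = 16$)
$b = 100$ ($b = 20 \cdot 5 = 100$)
$\left(d{\left(2 \cdot 0,n \right)} + 38\right) b = \left(\left(3 + 16\right) + 38\right) 100 = \left(19 + 38\right) 100 = 57 \cdot 100 = 5700$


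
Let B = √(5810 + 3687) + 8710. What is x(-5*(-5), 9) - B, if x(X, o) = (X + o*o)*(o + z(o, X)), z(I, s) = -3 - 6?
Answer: -8710 - √9497 ≈ -8807.5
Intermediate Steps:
z(I, s) = -9
x(X, o) = (-9 + o)*(X + o²) (x(X, o) = (X + o*o)*(o - 9) = (X + o²)*(-9 + o) = (-9 + o)*(X + o²))
B = 8710 + √9497 (B = √9497 + 8710 = 8710 + √9497 ≈ 8807.5)
x(-5*(-5), 9) - B = (9³ - (-45)*(-5) - 9*9² - 5*(-5)*9) - (8710 + √9497) = (729 - 9*25 - 9*81 + 25*9) + (-8710 - √9497) = (729 - 225 - 729 + 225) + (-8710 - √9497) = 0 + (-8710 - √9497) = -8710 - √9497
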